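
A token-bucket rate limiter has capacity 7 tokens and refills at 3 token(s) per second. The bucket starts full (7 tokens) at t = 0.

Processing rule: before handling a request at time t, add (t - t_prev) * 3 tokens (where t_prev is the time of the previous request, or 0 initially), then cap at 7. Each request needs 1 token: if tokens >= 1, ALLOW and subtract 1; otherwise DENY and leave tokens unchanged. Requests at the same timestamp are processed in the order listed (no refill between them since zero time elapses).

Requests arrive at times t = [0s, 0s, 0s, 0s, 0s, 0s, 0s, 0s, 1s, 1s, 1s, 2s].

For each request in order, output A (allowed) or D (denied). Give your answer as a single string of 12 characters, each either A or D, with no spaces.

Answer: AAAAAAADAAAA

Derivation:
Simulating step by step:
  req#1 t=0s: ALLOW
  req#2 t=0s: ALLOW
  req#3 t=0s: ALLOW
  req#4 t=0s: ALLOW
  req#5 t=0s: ALLOW
  req#6 t=0s: ALLOW
  req#7 t=0s: ALLOW
  req#8 t=0s: DENY
  req#9 t=1s: ALLOW
  req#10 t=1s: ALLOW
  req#11 t=1s: ALLOW
  req#12 t=2s: ALLOW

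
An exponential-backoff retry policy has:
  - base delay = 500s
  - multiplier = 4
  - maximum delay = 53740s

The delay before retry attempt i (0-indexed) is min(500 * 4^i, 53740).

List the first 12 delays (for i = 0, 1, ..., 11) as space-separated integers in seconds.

Computing each delay:
  i=0: min(500*4^0, 53740) = 500
  i=1: min(500*4^1, 53740) = 2000
  i=2: min(500*4^2, 53740) = 8000
  i=3: min(500*4^3, 53740) = 32000
  i=4: min(500*4^4, 53740) = 53740
  i=5: min(500*4^5, 53740) = 53740
  i=6: min(500*4^6, 53740) = 53740
  i=7: min(500*4^7, 53740) = 53740
  i=8: min(500*4^8, 53740) = 53740
  i=9: min(500*4^9, 53740) = 53740
  i=10: min(500*4^10, 53740) = 53740
  i=11: min(500*4^11, 53740) = 53740

Answer: 500 2000 8000 32000 53740 53740 53740 53740 53740 53740 53740 53740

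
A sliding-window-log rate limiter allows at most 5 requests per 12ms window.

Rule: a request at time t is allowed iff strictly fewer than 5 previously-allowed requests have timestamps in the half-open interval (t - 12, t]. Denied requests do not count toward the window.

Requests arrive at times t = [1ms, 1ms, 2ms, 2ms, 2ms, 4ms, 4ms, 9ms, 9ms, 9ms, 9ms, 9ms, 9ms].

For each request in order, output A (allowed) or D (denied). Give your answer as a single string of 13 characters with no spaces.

Tracking allowed requests in the window:
  req#1 t=1ms: ALLOW
  req#2 t=1ms: ALLOW
  req#3 t=2ms: ALLOW
  req#4 t=2ms: ALLOW
  req#5 t=2ms: ALLOW
  req#6 t=4ms: DENY
  req#7 t=4ms: DENY
  req#8 t=9ms: DENY
  req#9 t=9ms: DENY
  req#10 t=9ms: DENY
  req#11 t=9ms: DENY
  req#12 t=9ms: DENY
  req#13 t=9ms: DENY

Answer: AAAAADDDDDDDD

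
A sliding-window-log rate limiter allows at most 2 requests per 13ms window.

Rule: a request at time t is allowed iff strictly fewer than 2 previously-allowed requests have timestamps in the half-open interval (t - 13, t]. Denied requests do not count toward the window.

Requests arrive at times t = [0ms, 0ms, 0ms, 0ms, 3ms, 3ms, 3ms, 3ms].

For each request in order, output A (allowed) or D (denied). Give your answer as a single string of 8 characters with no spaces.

Answer: AADDDDDD

Derivation:
Tracking allowed requests in the window:
  req#1 t=0ms: ALLOW
  req#2 t=0ms: ALLOW
  req#3 t=0ms: DENY
  req#4 t=0ms: DENY
  req#5 t=3ms: DENY
  req#6 t=3ms: DENY
  req#7 t=3ms: DENY
  req#8 t=3ms: DENY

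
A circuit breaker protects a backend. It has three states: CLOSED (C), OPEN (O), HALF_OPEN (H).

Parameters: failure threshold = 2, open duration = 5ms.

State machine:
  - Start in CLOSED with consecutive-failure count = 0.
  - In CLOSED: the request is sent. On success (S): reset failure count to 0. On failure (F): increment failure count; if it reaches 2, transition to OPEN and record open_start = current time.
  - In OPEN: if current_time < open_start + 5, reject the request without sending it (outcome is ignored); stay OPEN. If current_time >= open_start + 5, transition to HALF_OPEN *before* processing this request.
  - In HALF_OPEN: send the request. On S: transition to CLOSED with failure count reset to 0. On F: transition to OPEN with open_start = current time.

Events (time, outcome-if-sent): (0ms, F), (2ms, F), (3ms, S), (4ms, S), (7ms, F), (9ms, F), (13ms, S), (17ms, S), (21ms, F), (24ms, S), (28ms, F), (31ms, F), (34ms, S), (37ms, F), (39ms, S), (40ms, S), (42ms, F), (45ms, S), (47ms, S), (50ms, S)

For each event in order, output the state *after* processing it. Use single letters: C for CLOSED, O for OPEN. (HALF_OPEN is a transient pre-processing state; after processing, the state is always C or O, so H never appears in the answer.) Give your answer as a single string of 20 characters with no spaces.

State after each event:
  event#1 t=0ms outcome=F: state=CLOSED
  event#2 t=2ms outcome=F: state=OPEN
  event#3 t=3ms outcome=S: state=OPEN
  event#4 t=4ms outcome=S: state=OPEN
  event#5 t=7ms outcome=F: state=OPEN
  event#6 t=9ms outcome=F: state=OPEN
  event#7 t=13ms outcome=S: state=CLOSED
  event#8 t=17ms outcome=S: state=CLOSED
  event#9 t=21ms outcome=F: state=CLOSED
  event#10 t=24ms outcome=S: state=CLOSED
  event#11 t=28ms outcome=F: state=CLOSED
  event#12 t=31ms outcome=F: state=OPEN
  event#13 t=34ms outcome=S: state=OPEN
  event#14 t=37ms outcome=F: state=OPEN
  event#15 t=39ms outcome=S: state=OPEN
  event#16 t=40ms outcome=S: state=OPEN
  event#17 t=42ms outcome=F: state=OPEN
  event#18 t=45ms outcome=S: state=OPEN
  event#19 t=47ms outcome=S: state=CLOSED
  event#20 t=50ms outcome=S: state=CLOSED

Answer: COOOOOCCCCCOOOOOOOCC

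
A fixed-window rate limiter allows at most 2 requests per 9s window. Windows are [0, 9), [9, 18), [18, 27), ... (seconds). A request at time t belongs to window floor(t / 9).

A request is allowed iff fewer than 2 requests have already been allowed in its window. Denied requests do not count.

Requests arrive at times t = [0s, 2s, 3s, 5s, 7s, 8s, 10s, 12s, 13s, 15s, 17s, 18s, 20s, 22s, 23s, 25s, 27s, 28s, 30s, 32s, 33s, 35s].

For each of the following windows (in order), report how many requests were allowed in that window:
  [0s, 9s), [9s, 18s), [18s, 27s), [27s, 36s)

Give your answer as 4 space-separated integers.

Answer: 2 2 2 2

Derivation:
Processing requests:
  req#1 t=0s (window 0): ALLOW
  req#2 t=2s (window 0): ALLOW
  req#3 t=3s (window 0): DENY
  req#4 t=5s (window 0): DENY
  req#5 t=7s (window 0): DENY
  req#6 t=8s (window 0): DENY
  req#7 t=10s (window 1): ALLOW
  req#8 t=12s (window 1): ALLOW
  req#9 t=13s (window 1): DENY
  req#10 t=15s (window 1): DENY
  req#11 t=17s (window 1): DENY
  req#12 t=18s (window 2): ALLOW
  req#13 t=20s (window 2): ALLOW
  req#14 t=22s (window 2): DENY
  req#15 t=23s (window 2): DENY
  req#16 t=25s (window 2): DENY
  req#17 t=27s (window 3): ALLOW
  req#18 t=28s (window 3): ALLOW
  req#19 t=30s (window 3): DENY
  req#20 t=32s (window 3): DENY
  req#21 t=33s (window 3): DENY
  req#22 t=35s (window 3): DENY

Allowed counts by window: 2 2 2 2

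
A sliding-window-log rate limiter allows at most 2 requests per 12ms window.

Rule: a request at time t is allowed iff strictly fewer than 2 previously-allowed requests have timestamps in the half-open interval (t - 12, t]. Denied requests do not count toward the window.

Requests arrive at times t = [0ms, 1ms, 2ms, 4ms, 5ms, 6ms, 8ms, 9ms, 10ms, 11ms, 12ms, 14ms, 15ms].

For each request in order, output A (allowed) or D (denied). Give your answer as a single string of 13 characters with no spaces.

Tracking allowed requests in the window:
  req#1 t=0ms: ALLOW
  req#2 t=1ms: ALLOW
  req#3 t=2ms: DENY
  req#4 t=4ms: DENY
  req#5 t=5ms: DENY
  req#6 t=6ms: DENY
  req#7 t=8ms: DENY
  req#8 t=9ms: DENY
  req#9 t=10ms: DENY
  req#10 t=11ms: DENY
  req#11 t=12ms: ALLOW
  req#12 t=14ms: ALLOW
  req#13 t=15ms: DENY

Answer: AADDDDDDDDAAD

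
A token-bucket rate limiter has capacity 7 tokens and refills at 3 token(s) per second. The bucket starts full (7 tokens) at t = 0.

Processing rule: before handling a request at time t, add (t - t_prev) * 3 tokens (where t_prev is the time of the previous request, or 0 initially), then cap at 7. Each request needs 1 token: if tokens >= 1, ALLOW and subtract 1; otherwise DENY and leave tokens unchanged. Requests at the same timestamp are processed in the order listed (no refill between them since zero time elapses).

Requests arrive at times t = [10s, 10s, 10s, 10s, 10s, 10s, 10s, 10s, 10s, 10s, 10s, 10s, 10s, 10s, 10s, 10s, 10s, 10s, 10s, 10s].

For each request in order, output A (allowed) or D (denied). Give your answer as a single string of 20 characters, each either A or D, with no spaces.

Simulating step by step:
  req#1 t=10s: ALLOW
  req#2 t=10s: ALLOW
  req#3 t=10s: ALLOW
  req#4 t=10s: ALLOW
  req#5 t=10s: ALLOW
  req#6 t=10s: ALLOW
  req#7 t=10s: ALLOW
  req#8 t=10s: DENY
  req#9 t=10s: DENY
  req#10 t=10s: DENY
  req#11 t=10s: DENY
  req#12 t=10s: DENY
  req#13 t=10s: DENY
  req#14 t=10s: DENY
  req#15 t=10s: DENY
  req#16 t=10s: DENY
  req#17 t=10s: DENY
  req#18 t=10s: DENY
  req#19 t=10s: DENY
  req#20 t=10s: DENY

Answer: AAAAAAADDDDDDDDDDDDD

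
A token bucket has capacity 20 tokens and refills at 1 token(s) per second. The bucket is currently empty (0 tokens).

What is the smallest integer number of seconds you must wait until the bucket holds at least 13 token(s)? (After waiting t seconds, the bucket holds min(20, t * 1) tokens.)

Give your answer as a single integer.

Need t * 1 >= 13, so t >= 13/1.
Smallest integer t = ceil(13/1) = 13.

Answer: 13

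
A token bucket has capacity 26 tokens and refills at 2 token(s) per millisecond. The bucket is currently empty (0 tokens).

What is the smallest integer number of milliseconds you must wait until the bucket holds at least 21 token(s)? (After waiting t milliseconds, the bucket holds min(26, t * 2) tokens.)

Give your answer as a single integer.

Need t * 2 >= 21, so t >= 21/2.
Smallest integer t = ceil(21/2) = 11.

Answer: 11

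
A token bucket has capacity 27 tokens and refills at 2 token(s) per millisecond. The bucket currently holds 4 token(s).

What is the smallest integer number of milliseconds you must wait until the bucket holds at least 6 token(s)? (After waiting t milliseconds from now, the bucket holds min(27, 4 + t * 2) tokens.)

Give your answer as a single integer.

Need 4 + t * 2 >= 6, so t >= 2/2.
Smallest integer t = ceil(2/2) = 1.

Answer: 1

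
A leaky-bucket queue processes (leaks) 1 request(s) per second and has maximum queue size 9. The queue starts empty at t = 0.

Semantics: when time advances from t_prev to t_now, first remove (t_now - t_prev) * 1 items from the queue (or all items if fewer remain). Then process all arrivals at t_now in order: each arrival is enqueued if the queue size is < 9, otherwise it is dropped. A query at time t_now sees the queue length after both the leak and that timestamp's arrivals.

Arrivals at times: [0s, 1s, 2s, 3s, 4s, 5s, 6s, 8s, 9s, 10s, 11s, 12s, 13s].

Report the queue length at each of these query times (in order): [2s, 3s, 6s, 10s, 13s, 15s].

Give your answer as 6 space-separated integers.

Queue lengths at query times:
  query t=2s: backlog = 1
  query t=3s: backlog = 1
  query t=6s: backlog = 1
  query t=10s: backlog = 1
  query t=13s: backlog = 1
  query t=15s: backlog = 0

Answer: 1 1 1 1 1 0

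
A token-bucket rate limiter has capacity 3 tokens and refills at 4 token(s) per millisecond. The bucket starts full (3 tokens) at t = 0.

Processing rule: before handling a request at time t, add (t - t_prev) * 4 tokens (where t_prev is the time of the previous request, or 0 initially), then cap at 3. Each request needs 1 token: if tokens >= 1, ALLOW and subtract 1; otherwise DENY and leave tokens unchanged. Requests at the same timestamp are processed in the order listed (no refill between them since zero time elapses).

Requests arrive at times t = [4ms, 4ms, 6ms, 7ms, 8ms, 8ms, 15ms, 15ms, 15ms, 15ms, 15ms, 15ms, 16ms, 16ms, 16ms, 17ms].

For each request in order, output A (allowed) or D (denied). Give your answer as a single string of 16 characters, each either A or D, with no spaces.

Answer: AAAAAAAAADDDAAAA

Derivation:
Simulating step by step:
  req#1 t=4ms: ALLOW
  req#2 t=4ms: ALLOW
  req#3 t=6ms: ALLOW
  req#4 t=7ms: ALLOW
  req#5 t=8ms: ALLOW
  req#6 t=8ms: ALLOW
  req#7 t=15ms: ALLOW
  req#8 t=15ms: ALLOW
  req#9 t=15ms: ALLOW
  req#10 t=15ms: DENY
  req#11 t=15ms: DENY
  req#12 t=15ms: DENY
  req#13 t=16ms: ALLOW
  req#14 t=16ms: ALLOW
  req#15 t=16ms: ALLOW
  req#16 t=17ms: ALLOW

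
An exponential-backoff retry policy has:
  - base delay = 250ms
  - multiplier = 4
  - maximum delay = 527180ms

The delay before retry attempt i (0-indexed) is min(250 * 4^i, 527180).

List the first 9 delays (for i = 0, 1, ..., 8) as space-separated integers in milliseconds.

Answer: 250 1000 4000 16000 64000 256000 527180 527180 527180

Derivation:
Computing each delay:
  i=0: min(250*4^0, 527180) = 250
  i=1: min(250*4^1, 527180) = 1000
  i=2: min(250*4^2, 527180) = 4000
  i=3: min(250*4^3, 527180) = 16000
  i=4: min(250*4^4, 527180) = 64000
  i=5: min(250*4^5, 527180) = 256000
  i=6: min(250*4^6, 527180) = 527180
  i=7: min(250*4^7, 527180) = 527180
  i=8: min(250*4^8, 527180) = 527180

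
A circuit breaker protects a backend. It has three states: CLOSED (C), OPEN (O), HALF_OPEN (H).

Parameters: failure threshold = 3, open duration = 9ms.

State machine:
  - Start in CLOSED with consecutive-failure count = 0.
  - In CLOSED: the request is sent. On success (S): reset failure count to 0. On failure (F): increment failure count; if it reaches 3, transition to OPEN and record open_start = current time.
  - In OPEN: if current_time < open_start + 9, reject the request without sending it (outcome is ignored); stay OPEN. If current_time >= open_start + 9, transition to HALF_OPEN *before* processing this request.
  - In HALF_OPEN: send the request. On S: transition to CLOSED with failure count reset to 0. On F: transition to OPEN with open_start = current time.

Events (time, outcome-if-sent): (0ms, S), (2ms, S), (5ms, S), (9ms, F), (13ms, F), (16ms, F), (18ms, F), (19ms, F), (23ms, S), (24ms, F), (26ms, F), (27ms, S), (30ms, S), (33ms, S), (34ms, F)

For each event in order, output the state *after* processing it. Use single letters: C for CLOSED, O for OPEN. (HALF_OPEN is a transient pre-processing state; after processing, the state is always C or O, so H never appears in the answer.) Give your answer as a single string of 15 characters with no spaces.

State after each event:
  event#1 t=0ms outcome=S: state=CLOSED
  event#2 t=2ms outcome=S: state=CLOSED
  event#3 t=5ms outcome=S: state=CLOSED
  event#4 t=9ms outcome=F: state=CLOSED
  event#5 t=13ms outcome=F: state=CLOSED
  event#6 t=16ms outcome=F: state=OPEN
  event#7 t=18ms outcome=F: state=OPEN
  event#8 t=19ms outcome=F: state=OPEN
  event#9 t=23ms outcome=S: state=OPEN
  event#10 t=24ms outcome=F: state=OPEN
  event#11 t=26ms outcome=F: state=OPEN
  event#12 t=27ms outcome=S: state=OPEN
  event#13 t=30ms outcome=S: state=OPEN
  event#14 t=33ms outcome=S: state=OPEN
  event#15 t=34ms outcome=F: state=OPEN

Answer: CCCCCOOOOOOOOOO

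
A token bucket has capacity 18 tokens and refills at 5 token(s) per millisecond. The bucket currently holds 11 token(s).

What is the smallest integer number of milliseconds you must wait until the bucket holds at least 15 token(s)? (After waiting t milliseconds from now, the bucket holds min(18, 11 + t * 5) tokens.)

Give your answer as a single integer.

Need 11 + t * 5 >= 15, so t >= 4/5.
Smallest integer t = ceil(4/5) = 1.

Answer: 1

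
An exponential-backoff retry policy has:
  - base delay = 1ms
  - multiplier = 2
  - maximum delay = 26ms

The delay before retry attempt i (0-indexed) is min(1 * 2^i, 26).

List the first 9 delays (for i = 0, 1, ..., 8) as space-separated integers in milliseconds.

Answer: 1 2 4 8 16 26 26 26 26

Derivation:
Computing each delay:
  i=0: min(1*2^0, 26) = 1
  i=1: min(1*2^1, 26) = 2
  i=2: min(1*2^2, 26) = 4
  i=3: min(1*2^3, 26) = 8
  i=4: min(1*2^4, 26) = 16
  i=5: min(1*2^5, 26) = 26
  i=6: min(1*2^6, 26) = 26
  i=7: min(1*2^7, 26) = 26
  i=8: min(1*2^8, 26) = 26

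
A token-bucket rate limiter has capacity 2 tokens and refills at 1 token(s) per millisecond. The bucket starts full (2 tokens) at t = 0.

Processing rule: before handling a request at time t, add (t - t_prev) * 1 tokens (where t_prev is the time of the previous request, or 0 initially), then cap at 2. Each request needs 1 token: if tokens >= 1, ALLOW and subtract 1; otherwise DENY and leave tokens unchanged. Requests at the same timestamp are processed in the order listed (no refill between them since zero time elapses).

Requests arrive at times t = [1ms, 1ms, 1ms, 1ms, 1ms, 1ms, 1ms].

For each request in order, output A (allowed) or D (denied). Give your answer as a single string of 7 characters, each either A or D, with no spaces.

Answer: AADDDDD

Derivation:
Simulating step by step:
  req#1 t=1ms: ALLOW
  req#2 t=1ms: ALLOW
  req#3 t=1ms: DENY
  req#4 t=1ms: DENY
  req#5 t=1ms: DENY
  req#6 t=1ms: DENY
  req#7 t=1ms: DENY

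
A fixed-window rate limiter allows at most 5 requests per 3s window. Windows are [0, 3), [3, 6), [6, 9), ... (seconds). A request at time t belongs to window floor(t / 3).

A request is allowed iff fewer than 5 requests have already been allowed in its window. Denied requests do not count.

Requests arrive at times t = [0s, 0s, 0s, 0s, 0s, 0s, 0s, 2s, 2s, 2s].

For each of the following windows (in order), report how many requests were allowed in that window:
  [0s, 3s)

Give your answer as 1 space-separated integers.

Processing requests:
  req#1 t=0s (window 0): ALLOW
  req#2 t=0s (window 0): ALLOW
  req#3 t=0s (window 0): ALLOW
  req#4 t=0s (window 0): ALLOW
  req#5 t=0s (window 0): ALLOW
  req#6 t=0s (window 0): DENY
  req#7 t=0s (window 0): DENY
  req#8 t=2s (window 0): DENY
  req#9 t=2s (window 0): DENY
  req#10 t=2s (window 0): DENY

Allowed counts by window: 5

Answer: 5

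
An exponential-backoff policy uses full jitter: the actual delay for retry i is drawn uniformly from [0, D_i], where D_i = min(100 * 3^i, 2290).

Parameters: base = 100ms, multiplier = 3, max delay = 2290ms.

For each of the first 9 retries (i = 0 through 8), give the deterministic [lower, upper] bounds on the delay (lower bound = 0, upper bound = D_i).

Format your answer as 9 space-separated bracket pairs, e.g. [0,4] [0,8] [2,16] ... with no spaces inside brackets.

Answer: [0,100] [0,300] [0,900] [0,2290] [0,2290] [0,2290] [0,2290] [0,2290] [0,2290]

Derivation:
Computing bounds per retry:
  i=0: D_i=min(100*3^0,2290)=100, bounds=[0,100]
  i=1: D_i=min(100*3^1,2290)=300, bounds=[0,300]
  i=2: D_i=min(100*3^2,2290)=900, bounds=[0,900]
  i=3: D_i=min(100*3^3,2290)=2290, bounds=[0,2290]
  i=4: D_i=min(100*3^4,2290)=2290, bounds=[0,2290]
  i=5: D_i=min(100*3^5,2290)=2290, bounds=[0,2290]
  i=6: D_i=min(100*3^6,2290)=2290, bounds=[0,2290]
  i=7: D_i=min(100*3^7,2290)=2290, bounds=[0,2290]
  i=8: D_i=min(100*3^8,2290)=2290, bounds=[0,2290]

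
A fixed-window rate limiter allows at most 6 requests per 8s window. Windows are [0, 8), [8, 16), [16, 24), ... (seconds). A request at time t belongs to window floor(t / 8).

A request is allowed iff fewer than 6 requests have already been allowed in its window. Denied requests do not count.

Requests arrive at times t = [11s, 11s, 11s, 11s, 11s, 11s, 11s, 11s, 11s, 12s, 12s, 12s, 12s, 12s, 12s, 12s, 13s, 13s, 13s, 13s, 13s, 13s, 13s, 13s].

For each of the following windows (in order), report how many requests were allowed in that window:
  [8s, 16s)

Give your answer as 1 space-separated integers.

Processing requests:
  req#1 t=11s (window 1): ALLOW
  req#2 t=11s (window 1): ALLOW
  req#3 t=11s (window 1): ALLOW
  req#4 t=11s (window 1): ALLOW
  req#5 t=11s (window 1): ALLOW
  req#6 t=11s (window 1): ALLOW
  req#7 t=11s (window 1): DENY
  req#8 t=11s (window 1): DENY
  req#9 t=11s (window 1): DENY
  req#10 t=12s (window 1): DENY
  req#11 t=12s (window 1): DENY
  req#12 t=12s (window 1): DENY
  req#13 t=12s (window 1): DENY
  req#14 t=12s (window 1): DENY
  req#15 t=12s (window 1): DENY
  req#16 t=12s (window 1): DENY
  req#17 t=13s (window 1): DENY
  req#18 t=13s (window 1): DENY
  req#19 t=13s (window 1): DENY
  req#20 t=13s (window 1): DENY
  req#21 t=13s (window 1): DENY
  req#22 t=13s (window 1): DENY
  req#23 t=13s (window 1): DENY
  req#24 t=13s (window 1): DENY

Allowed counts by window: 6

Answer: 6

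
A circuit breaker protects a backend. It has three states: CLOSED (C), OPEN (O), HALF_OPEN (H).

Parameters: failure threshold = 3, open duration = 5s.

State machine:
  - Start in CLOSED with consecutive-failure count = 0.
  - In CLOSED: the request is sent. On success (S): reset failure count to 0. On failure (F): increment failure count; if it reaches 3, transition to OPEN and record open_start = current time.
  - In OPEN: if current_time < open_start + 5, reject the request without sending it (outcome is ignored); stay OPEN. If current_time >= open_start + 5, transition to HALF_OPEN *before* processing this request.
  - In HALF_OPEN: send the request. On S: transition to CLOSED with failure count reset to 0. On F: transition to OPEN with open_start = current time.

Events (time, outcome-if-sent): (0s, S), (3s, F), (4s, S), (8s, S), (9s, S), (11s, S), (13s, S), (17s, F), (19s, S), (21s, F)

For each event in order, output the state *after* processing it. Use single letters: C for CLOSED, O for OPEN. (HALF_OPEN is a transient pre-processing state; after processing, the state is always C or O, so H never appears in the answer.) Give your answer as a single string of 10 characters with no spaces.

Answer: CCCCCCCCCC

Derivation:
State after each event:
  event#1 t=0s outcome=S: state=CLOSED
  event#2 t=3s outcome=F: state=CLOSED
  event#3 t=4s outcome=S: state=CLOSED
  event#4 t=8s outcome=S: state=CLOSED
  event#5 t=9s outcome=S: state=CLOSED
  event#6 t=11s outcome=S: state=CLOSED
  event#7 t=13s outcome=S: state=CLOSED
  event#8 t=17s outcome=F: state=CLOSED
  event#9 t=19s outcome=S: state=CLOSED
  event#10 t=21s outcome=F: state=CLOSED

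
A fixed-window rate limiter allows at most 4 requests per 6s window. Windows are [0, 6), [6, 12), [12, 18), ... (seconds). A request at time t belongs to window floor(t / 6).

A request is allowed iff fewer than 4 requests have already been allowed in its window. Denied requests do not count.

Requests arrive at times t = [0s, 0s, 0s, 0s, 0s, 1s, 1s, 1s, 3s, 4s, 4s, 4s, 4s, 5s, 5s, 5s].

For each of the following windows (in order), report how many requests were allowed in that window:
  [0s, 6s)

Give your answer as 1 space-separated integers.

Processing requests:
  req#1 t=0s (window 0): ALLOW
  req#2 t=0s (window 0): ALLOW
  req#3 t=0s (window 0): ALLOW
  req#4 t=0s (window 0): ALLOW
  req#5 t=0s (window 0): DENY
  req#6 t=1s (window 0): DENY
  req#7 t=1s (window 0): DENY
  req#8 t=1s (window 0): DENY
  req#9 t=3s (window 0): DENY
  req#10 t=4s (window 0): DENY
  req#11 t=4s (window 0): DENY
  req#12 t=4s (window 0): DENY
  req#13 t=4s (window 0): DENY
  req#14 t=5s (window 0): DENY
  req#15 t=5s (window 0): DENY
  req#16 t=5s (window 0): DENY

Allowed counts by window: 4

Answer: 4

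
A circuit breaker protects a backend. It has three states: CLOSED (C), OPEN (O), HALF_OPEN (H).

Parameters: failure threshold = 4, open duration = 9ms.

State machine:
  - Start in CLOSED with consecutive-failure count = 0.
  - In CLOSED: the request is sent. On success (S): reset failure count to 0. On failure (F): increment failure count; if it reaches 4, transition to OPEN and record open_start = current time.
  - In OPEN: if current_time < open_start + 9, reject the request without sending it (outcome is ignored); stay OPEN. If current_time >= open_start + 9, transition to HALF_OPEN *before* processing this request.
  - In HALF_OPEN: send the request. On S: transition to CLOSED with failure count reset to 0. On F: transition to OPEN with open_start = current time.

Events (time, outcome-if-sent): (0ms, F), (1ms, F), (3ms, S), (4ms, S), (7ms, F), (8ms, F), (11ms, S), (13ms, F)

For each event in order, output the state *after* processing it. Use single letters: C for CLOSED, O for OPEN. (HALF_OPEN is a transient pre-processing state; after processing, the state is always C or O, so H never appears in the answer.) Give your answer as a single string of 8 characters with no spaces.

State after each event:
  event#1 t=0ms outcome=F: state=CLOSED
  event#2 t=1ms outcome=F: state=CLOSED
  event#3 t=3ms outcome=S: state=CLOSED
  event#4 t=4ms outcome=S: state=CLOSED
  event#5 t=7ms outcome=F: state=CLOSED
  event#6 t=8ms outcome=F: state=CLOSED
  event#7 t=11ms outcome=S: state=CLOSED
  event#8 t=13ms outcome=F: state=CLOSED

Answer: CCCCCCCC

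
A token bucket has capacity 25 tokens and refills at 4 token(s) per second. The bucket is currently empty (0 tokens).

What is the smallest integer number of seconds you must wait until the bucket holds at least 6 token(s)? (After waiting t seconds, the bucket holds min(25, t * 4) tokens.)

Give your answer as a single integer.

Need t * 4 >= 6, so t >= 6/4.
Smallest integer t = ceil(6/4) = 2.

Answer: 2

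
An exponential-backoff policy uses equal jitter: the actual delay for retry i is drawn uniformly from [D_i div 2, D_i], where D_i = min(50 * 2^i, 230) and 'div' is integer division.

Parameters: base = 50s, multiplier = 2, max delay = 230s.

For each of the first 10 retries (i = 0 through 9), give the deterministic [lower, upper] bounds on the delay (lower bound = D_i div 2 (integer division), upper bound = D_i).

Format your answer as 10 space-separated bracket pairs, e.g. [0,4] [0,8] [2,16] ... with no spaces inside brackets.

Computing bounds per retry:
  i=0: D_i=min(50*2^0,230)=50, bounds=[25,50]
  i=1: D_i=min(50*2^1,230)=100, bounds=[50,100]
  i=2: D_i=min(50*2^2,230)=200, bounds=[100,200]
  i=3: D_i=min(50*2^3,230)=230, bounds=[115,230]
  i=4: D_i=min(50*2^4,230)=230, bounds=[115,230]
  i=5: D_i=min(50*2^5,230)=230, bounds=[115,230]
  i=6: D_i=min(50*2^6,230)=230, bounds=[115,230]
  i=7: D_i=min(50*2^7,230)=230, bounds=[115,230]
  i=8: D_i=min(50*2^8,230)=230, bounds=[115,230]
  i=9: D_i=min(50*2^9,230)=230, bounds=[115,230]

Answer: [25,50] [50,100] [100,200] [115,230] [115,230] [115,230] [115,230] [115,230] [115,230] [115,230]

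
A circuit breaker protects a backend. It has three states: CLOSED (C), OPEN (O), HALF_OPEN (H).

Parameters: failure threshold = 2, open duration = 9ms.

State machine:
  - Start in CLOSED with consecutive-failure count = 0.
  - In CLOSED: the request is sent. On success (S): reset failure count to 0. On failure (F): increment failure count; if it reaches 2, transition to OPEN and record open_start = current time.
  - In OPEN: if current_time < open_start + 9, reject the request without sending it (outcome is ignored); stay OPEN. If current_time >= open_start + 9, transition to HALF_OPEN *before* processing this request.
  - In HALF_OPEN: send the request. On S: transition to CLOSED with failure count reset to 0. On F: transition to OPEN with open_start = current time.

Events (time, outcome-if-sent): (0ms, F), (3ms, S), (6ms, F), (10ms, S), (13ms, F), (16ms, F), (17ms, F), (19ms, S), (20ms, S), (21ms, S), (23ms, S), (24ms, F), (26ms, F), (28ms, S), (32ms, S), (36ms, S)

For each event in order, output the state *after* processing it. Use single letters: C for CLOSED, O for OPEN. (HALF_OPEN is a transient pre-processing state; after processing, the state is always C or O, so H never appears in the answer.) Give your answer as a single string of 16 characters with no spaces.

State after each event:
  event#1 t=0ms outcome=F: state=CLOSED
  event#2 t=3ms outcome=S: state=CLOSED
  event#3 t=6ms outcome=F: state=CLOSED
  event#4 t=10ms outcome=S: state=CLOSED
  event#5 t=13ms outcome=F: state=CLOSED
  event#6 t=16ms outcome=F: state=OPEN
  event#7 t=17ms outcome=F: state=OPEN
  event#8 t=19ms outcome=S: state=OPEN
  event#9 t=20ms outcome=S: state=OPEN
  event#10 t=21ms outcome=S: state=OPEN
  event#11 t=23ms outcome=S: state=OPEN
  event#12 t=24ms outcome=F: state=OPEN
  event#13 t=26ms outcome=F: state=OPEN
  event#14 t=28ms outcome=S: state=OPEN
  event#15 t=32ms outcome=S: state=OPEN
  event#16 t=36ms outcome=S: state=CLOSED

Answer: CCCCCOOOOOOOOOOC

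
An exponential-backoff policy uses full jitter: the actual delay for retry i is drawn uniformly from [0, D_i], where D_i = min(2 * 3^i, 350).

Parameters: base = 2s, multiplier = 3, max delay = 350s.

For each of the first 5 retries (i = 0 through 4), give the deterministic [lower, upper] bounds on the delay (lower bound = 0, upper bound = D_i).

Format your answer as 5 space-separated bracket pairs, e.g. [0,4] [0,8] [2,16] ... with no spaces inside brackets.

Computing bounds per retry:
  i=0: D_i=min(2*3^0,350)=2, bounds=[0,2]
  i=1: D_i=min(2*3^1,350)=6, bounds=[0,6]
  i=2: D_i=min(2*3^2,350)=18, bounds=[0,18]
  i=3: D_i=min(2*3^3,350)=54, bounds=[0,54]
  i=4: D_i=min(2*3^4,350)=162, bounds=[0,162]

Answer: [0,2] [0,6] [0,18] [0,54] [0,162]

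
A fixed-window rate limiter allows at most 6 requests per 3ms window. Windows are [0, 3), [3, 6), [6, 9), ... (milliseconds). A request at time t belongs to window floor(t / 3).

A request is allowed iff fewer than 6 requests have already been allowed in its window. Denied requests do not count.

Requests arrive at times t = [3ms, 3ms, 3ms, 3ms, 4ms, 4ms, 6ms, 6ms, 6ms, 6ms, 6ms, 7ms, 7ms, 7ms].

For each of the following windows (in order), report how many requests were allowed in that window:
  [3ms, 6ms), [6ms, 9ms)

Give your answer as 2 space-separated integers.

Answer: 6 6

Derivation:
Processing requests:
  req#1 t=3ms (window 1): ALLOW
  req#2 t=3ms (window 1): ALLOW
  req#3 t=3ms (window 1): ALLOW
  req#4 t=3ms (window 1): ALLOW
  req#5 t=4ms (window 1): ALLOW
  req#6 t=4ms (window 1): ALLOW
  req#7 t=6ms (window 2): ALLOW
  req#8 t=6ms (window 2): ALLOW
  req#9 t=6ms (window 2): ALLOW
  req#10 t=6ms (window 2): ALLOW
  req#11 t=6ms (window 2): ALLOW
  req#12 t=7ms (window 2): ALLOW
  req#13 t=7ms (window 2): DENY
  req#14 t=7ms (window 2): DENY

Allowed counts by window: 6 6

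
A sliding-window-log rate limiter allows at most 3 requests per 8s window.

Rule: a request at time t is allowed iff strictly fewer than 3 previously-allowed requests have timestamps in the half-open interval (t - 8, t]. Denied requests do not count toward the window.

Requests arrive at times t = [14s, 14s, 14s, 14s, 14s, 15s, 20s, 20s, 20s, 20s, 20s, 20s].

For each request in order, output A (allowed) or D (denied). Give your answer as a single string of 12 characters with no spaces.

Answer: AAADDDDDDDDD

Derivation:
Tracking allowed requests in the window:
  req#1 t=14s: ALLOW
  req#2 t=14s: ALLOW
  req#3 t=14s: ALLOW
  req#4 t=14s: DENY
  req#5 t=14s: DENY
  req#6 t=15s: DENY
  req#7 t=20s: DENY
  req#8 t=20s: DENY
  req#9 t=20s: DENY
  req#10 t=20s: DENY
  req#11 t=20s: DENY
  req#12 t=20s: DENY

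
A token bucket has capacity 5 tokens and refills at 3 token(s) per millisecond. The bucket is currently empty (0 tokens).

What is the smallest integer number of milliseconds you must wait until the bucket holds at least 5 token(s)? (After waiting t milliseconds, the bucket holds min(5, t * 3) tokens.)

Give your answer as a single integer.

Answer: 2

Derivation:
Need t * 3 >= 5, so t >= 5/3.
Smallest integer t = ceil(5/3) = 2.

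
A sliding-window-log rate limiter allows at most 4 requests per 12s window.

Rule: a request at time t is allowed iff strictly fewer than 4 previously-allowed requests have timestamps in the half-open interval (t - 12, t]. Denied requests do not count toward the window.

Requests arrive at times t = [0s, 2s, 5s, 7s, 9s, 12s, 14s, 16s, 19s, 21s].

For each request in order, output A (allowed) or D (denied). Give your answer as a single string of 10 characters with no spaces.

Answer: AAAADAADAA

Derivation:
Tracking allowed requests in the window:
  req#1 t=0s: ALLOW
  req#2 t=2s: ALLOW
  req#3 t=5s: ALLOW
  req#4 t=7s: ALLOW
  req#5 t=9s: DENY
  req#6 t=12s: ALLOW
  req#7 t=14s: ALLOW
  req#8 t=16s: DENY
  req#9 t=19s: ALLOW
  req#10 t=21s: ALLOW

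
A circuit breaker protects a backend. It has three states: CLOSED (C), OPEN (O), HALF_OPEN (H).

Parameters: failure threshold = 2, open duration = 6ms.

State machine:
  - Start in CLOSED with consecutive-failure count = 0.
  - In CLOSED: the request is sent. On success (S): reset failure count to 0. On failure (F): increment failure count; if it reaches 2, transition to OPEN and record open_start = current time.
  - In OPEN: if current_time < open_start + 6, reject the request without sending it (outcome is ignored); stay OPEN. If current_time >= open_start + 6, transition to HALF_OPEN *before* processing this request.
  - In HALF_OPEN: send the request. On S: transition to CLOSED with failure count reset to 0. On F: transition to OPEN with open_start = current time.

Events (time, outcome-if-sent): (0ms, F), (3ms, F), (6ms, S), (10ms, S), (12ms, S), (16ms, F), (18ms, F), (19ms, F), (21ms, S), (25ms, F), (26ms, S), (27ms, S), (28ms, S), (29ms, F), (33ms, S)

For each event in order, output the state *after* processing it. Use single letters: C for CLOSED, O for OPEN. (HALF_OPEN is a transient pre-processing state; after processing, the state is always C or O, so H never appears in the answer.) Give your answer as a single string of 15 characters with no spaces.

Answer: COOCCCOOOOOOOOC

Derivation:
State after each event:
  event#1 t=0ms outcome=F: state=CLOSED
  event#2 t=3ms outcome=F: state=OPEN
  event#3 t=6ms outcome=S: state=OPEN
  event#4 t=10ms outcome=S: state=CLOSED
  event#5 t=12ms outcome=S: state=CLOSED
  event#6 t=16ms outcome=F: state=CLOSED
  event#7 t=18ms outcome=F: state=OPEN
  event#8 t=19ms outcome=F: state=OPEN
  event#9 t=21ms outcome=S: state=OPEN
  event#10 t=25ms outcome=F: state=OPEN
  event#11 t=26ms outcome=S: state=OPEN
  event#12 t=27ms outcome=S: state=OPEN
  event#13 t=28ms outcome=S: state=OPEN
  event#14 t=29ms outcome=F: state=OPEN
  event#15 t=33ms outcome=S: state=CLOSED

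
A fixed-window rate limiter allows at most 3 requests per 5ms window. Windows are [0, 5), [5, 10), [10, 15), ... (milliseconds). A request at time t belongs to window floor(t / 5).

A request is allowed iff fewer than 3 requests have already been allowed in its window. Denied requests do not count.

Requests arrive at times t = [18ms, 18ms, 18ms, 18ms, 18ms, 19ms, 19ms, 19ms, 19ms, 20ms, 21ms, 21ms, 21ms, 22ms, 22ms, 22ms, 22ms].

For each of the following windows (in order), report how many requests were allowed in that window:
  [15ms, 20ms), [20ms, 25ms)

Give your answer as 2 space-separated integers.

Processing requests:
  req#1 t=18ms (window 3): ALLOW
  req#2 t=18ms (window 3): ALLOW
  req#3 t=18ms (window 3): ALLOW
  req#4 t=18ms (window 3): DENY
  req#5 t=18ms (window 3): DENY
  req#6 t=19ms (window 3): DENY
  req#7 t=19ms (window 3): DENY
  req#8 t=19ms (window 3): DENY
  req#9 t=19ms (window 3): DENY
  req#10 t=20ms (window 4): ALLOW
  req#11 t=21ms (window 4): ALLOW
  req#12 t=21ms (window 4): ALLOW
  req#13 t=21ms (window 4): DENY
  req#14 t=22ms (window 4): DENY
  req#15 t=22ms (window 4): DENY
  req#16 t=22ms (window 4): DENY
  req#17 t=22ms (window 4): DENY

Allowed counts by window: 3 3

Answer: 3 3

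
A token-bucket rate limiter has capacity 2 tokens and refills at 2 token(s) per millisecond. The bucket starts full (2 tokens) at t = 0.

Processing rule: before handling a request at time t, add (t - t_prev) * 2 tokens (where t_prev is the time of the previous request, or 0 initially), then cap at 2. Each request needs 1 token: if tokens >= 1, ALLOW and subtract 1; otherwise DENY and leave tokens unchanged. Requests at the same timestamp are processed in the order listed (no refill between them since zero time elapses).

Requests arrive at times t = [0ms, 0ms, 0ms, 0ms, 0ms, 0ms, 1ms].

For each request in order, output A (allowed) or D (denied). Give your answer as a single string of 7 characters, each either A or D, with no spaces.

Simulating step by step:
  req#1 t=0ms: ALLOW
  req#2 t=0ms: ALLOW
  req#3 t=0ms: DENY
  req#4 t=0ms: DENY
  req#5 t=0ms: DENY
  req#6 t=0ms: DENY
  req#7 t=1ms: ALLOW

Answer: AADDDDA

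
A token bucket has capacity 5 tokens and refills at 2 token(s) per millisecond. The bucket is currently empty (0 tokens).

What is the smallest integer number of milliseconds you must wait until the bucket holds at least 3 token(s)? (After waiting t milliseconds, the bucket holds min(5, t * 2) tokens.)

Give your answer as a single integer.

Need t * 2 >= 3, so t >= 3/2.
Smallest integer t = ceil(3/2) = 2.

Answer: 2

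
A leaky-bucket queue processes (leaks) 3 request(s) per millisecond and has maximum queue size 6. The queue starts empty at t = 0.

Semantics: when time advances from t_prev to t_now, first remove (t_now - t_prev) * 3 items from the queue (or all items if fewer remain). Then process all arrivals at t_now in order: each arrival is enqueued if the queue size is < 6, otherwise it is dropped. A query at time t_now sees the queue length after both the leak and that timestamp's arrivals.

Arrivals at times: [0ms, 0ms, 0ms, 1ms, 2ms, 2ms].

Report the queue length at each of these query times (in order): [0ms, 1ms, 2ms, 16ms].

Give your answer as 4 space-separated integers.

Queue lengths at query times:
  query t=0ms: backlog = 3
  query t=1ms: backlog = 1
  query t=2ms: backlog = 2
  query t=16ms: backlog = 0

Answer: 3 1 2 0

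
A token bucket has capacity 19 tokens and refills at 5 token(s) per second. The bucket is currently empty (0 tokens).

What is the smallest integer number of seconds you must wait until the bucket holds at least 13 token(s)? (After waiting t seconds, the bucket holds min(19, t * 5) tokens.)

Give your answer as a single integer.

Answer: 3

Derivation:
Need t * 5 >= 13, so t >= 13/5.
Smallest integer t = ceil(13/5) = 3.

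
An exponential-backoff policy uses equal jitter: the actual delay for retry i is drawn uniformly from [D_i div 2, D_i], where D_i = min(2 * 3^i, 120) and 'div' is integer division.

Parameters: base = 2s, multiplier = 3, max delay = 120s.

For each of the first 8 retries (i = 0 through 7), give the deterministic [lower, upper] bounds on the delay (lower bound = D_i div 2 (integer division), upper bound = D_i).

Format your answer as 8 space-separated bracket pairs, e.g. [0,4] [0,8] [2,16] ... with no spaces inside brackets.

Computing bounds per retry:
  i=0: D_i=min(2*3^0,120)=2, bounds=[1,2]
  i=1: D_i=min(2*3^1,120)=6, bounds=[3,6]
  i=2: D_i=min(2*3^2,120)=18, bounds=[9,18]
  i=3: D_i=min(2*3^3,120)=54, bounds=[27,54]
  i=4: D_i=min(2*3^4,120)=120, bounds=[60,120]
  i=5: D_i=min(2*3^5,120)=120, bounds=[60,120]
  i=6: D_i=min(2*3^6,120)=120, bounds=[60,120]
  i=7: D_i=min(2*3^7,120)=120, bounds=[60,120]

Answer: [1,2] [3,6] [9,18] [27,54] [60,120] [60,120] [60,120] [60,120]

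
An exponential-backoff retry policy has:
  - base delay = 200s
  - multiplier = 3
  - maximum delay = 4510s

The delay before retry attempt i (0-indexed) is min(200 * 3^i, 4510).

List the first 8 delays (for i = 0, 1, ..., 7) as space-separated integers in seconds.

Answer: 200 600 1800 4510 4510 4510 4510 4510

Derivation:
Computing each delay:
  i=0: min(200*3^0, 4510) = 200
  i=1: min(200*3^1, 4510) = 600
  i=2: min(200*3^2, 4510) = 1800
  i=3: min(200*3^3, 4510) = 4510
  i=4: min(200*3^4, 4510) = 4510
  i=5: min(200*3^5, 4510) = 4510
  i=6: min(200*3^6, 4510) = 4510
  i=7: min(200*3^7, 4510) = 4510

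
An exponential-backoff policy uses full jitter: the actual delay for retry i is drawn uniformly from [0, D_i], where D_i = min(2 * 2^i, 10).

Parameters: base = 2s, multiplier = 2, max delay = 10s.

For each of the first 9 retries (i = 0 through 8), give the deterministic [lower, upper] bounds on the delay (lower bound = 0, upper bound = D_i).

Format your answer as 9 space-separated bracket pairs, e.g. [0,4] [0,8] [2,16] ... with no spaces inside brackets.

Answer: [0,2] [0,4] [0,8] [0,10] [0,10] [0,10] [0,10] [0,10] [0,10]

Derivation:
Computing bounds per retry:
  i=0: D_i=min(2*2^0,10)=2, bounds=[0,2]
  i=1: D_i=min(2*2^1,10)=4, bounds=[0,4]
  i=2: D_i=min(2*2^2,10)=8, bounds=[0,8]
  i=3: D_i=min(2*2^3,10)=10, bounds=[0,10]
  i=4: D_i=min(2*2^4,10)=10, bounds=[0,10]
  i=5: D_i=min(2*2^5,10)=10, bounds=[0,10]
  i=6: D_i=min(2*2^6,10)=10, bounds=[0,10]
  i=7: D_i=min(2*2^7,10)=10, bounds=[0,10]
  i=8: D_i=min(2*2^8,10)=10, bounds=[0,10]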